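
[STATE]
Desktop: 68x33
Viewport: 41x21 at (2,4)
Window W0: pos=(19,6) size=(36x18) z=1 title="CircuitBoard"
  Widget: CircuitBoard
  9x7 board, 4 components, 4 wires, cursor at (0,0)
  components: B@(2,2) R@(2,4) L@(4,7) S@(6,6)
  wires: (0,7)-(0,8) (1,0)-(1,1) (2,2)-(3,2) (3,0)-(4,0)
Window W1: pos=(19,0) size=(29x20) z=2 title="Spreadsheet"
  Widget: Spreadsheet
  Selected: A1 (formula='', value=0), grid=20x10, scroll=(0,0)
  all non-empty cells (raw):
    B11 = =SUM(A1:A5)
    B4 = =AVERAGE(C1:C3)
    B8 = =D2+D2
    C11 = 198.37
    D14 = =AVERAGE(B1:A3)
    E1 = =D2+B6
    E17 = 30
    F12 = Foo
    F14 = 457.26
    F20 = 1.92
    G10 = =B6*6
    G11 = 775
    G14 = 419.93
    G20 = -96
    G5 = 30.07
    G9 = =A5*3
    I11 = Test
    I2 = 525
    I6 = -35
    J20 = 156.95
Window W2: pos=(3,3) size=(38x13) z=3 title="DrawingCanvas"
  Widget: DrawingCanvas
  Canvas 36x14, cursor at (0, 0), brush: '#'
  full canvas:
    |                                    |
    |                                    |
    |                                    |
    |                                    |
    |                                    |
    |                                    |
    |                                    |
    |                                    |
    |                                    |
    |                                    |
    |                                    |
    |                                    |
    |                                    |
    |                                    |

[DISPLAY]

 ┃ DrawingCanvas                      ┃  
 ┠────────────────────────────────────┨--
 ┃+                                   ┃  
 ┃                                    ┃  
 ┃                                    ┃  
 ┃                                    ┃  
 ┃                                    ┃  
 ┃                                    ┃  
 ┃                                    ┃  
 ┃                                    ┃  
 ┃                                    ┃  
 ┗━━━━━━━━━━━━━━━━━━━━━━━━━━━━━━━━━━━━┛  
                 ┃ 11        0       0  1
                 ┃ 12        0       0   
                 ┃ 13        0       0   
                 ┗━━━━━━━━━━━━━━━━━━━━━━━
                 ┃5                      
                 ┃                       
                 ┃6                      
                 ┗━━━━━━━━━━━━━━━━━━━━━━━
                                         


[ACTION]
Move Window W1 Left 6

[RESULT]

 ┃ DrawingCanvas                      ┃┃ 
 ┠────────────────────────────────────┨┃ 
 ┃+                                   ┃┃━
 ┃                                    ┃┃ 
 ┃                                    ┃┃─
 ┃                                    ┃┃ 
 ┃                                    ┃┃ 
 ┃                                    ┃┃ 
 ┃                                    ┃┃ 
 ┃                                    ┃┃ 
 ┃                                    ┃┃ 
 ┗━━━━━━━━━━━━━━━━━━━━━━━━━━━━━━━━━━━━┛┃ 
           ┃ 11        0       0  198.3┃ 
           ┃ 12        0       0       ┃ 
           ┃ 13        0       0       ┃ 
           ┗━━━━━━━━━━━━━━━━━━━━━━━━━━━┛ 
                 ┃5                      
                 ┃                       
                 ┃6                      
                 ┗━━━━━━━━━━━━━━━━━━━━━━━
                                         


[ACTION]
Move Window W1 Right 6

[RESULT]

 ┃ DrawingCanvas                      ┃  
 ┠────────────────────────────────────┨--
 ┃+                                   ┃  
 ┃                                    ┃  
 ┃                                    ┃  
 ┃                                    ┃  
 ┃                                    ┃  
 ┃                                    ┃  
 ┃                                    ┃  
 ┃                                    ┃  
 ┃                                    ┃  
 ┗━━━━━━━━━━━━━━━━━━━━━━━━━━━━━━━━━━━━┛  
                 ┃ 11        0       0  1
                 ┃ 12        0       0   
                 ┃ 13        0       0   
                 ┗━━━━━━━━━━━━━━━━━━━━━━━
                 ┃5                      
                 ┃                       
                 ┃6                      
                 ┗━━━━━━━━━━━━━━━━━━━━━━━
                                         


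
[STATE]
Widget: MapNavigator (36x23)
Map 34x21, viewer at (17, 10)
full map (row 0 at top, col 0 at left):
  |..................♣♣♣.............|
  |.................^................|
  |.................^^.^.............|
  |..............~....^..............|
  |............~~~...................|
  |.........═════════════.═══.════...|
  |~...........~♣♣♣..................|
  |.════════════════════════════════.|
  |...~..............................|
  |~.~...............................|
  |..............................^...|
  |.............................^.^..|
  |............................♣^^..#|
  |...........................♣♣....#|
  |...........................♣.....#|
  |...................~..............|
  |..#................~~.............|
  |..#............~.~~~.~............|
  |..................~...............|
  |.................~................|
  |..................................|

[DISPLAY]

                                    
 ..................♣♣♣............. 
 .................^................ 
 .................^^.^............. 
 ..............~....^.............. 
 ............~~~................... 
 .........═════════════.═══.════... 
 ~...........~♣♣♣.................. 
 .════════════════════════════════. 
 ...~.............................. 
 ~.~............................... 
 .................@............^... 
 .............................^.^.. 
 ............................♣^^..# 
 ...........................♣♣....# 
 ...........................♣.....# 
 ...................~.............. 
 ..#................~~............. 
 ..#............~.~~~.~............ 
 ..................~............... 
 .................~................ 
 .................................. 
                                    


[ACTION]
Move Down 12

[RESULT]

 ~.~............................... 
 ..............................^... 
 .............................^.^.. 
 ............................♣^^..# 
 ...........................♣♣....# 
 ...........................♣.....# 
 ...................~.............. 
 ..#................~~............. 
 ..#............~.~~~.~............ 
 ..................~............... 
 .................~................ 
 .................@................ 
                                    
                                    
                                    
                                    
                                    
                                    
                                    
                                    
                                    
                                    
                                    


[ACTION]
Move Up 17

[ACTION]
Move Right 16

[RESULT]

                                    
                                    
                                    
                                    
                                    
                                    
                                    
                                    
...♣♣♣.............                 
..^................                 
..^^.^.............                 
....^.............@                 
...................                 
═══════.═══.════...                 
♣..................                 
══════════════════.                 
...................                 
...................                 
...............^...                 
..............^.^..                 
.............♣^^..#                 
............♣♣....#                 
............♣.....#                 


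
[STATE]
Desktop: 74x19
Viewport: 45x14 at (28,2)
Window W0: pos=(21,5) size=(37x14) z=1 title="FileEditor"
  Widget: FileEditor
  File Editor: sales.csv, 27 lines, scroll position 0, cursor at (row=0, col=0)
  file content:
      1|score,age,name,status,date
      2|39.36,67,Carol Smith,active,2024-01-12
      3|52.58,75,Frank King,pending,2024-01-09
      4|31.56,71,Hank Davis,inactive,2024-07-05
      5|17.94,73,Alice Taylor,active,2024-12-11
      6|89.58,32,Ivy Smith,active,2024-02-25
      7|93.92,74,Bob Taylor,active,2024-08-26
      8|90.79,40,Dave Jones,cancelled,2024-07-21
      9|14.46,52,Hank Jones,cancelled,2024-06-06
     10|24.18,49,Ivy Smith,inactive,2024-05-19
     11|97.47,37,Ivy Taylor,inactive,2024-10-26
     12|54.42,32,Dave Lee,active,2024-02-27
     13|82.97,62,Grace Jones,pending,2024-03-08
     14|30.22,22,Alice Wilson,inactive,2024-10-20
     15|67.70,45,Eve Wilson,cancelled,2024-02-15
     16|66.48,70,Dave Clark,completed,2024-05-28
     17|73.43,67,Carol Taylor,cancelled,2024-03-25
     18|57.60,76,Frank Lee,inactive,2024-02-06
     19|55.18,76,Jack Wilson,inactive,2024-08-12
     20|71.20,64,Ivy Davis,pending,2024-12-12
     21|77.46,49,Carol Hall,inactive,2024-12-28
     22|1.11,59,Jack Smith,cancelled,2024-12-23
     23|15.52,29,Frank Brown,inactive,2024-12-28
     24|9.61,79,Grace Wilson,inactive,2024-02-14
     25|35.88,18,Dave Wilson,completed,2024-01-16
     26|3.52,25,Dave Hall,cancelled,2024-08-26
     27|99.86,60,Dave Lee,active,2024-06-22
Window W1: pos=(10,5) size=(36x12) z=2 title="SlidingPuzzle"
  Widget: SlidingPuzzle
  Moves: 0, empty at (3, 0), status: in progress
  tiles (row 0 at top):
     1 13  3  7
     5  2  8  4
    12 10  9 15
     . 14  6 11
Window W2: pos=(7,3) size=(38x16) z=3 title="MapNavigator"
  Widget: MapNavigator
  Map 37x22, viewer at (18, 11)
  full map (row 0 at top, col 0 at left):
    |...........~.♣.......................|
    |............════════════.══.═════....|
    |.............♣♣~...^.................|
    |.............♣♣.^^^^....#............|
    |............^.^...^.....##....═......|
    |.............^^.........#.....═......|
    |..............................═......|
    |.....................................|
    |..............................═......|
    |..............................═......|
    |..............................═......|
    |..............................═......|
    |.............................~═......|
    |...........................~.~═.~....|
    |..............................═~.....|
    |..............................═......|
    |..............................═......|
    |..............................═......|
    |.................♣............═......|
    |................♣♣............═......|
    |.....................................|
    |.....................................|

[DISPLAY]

                                             
━━━━━━━━━━━━━━━━┓                            
                ┃                            
────────────────┨┓━━━━━━━━━━━┓               
....#.....═.....┃┃           ┃               
..........═.....┃┨───────────┨               
................┃┃te        ▲┃               
..........═.....┃┃ive,2024-0█┃               
..........═.....┃┃ing,2024-0░┃               
..........═.....┃┃tive,2024-░┃               
..........═.....┃┃tive,2024-░┃               
.........~═.....┃┃e,2024-02-░┃               
.......~.~═.~...┃┃ve,2024-08░┃               
..........═~....┃┃elled,2024░┃               


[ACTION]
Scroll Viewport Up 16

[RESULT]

                                             
                                             
                                             
━━━━━━━━━━━━━━━━┓                            
                ┃                            
────────────────┨┓━━━━━━━━━━━┓               
....#.....═.....┃┃           ┃               
..........═.....┃┨───────────┨               
................┃┃te        ▲┃               
..........═.....┃┃ive,2024-0█┃               
..........═.....┃┃ing,2024-0░┃               
..........═.....┃┃tive,2024-░┃               
..........═.....┃┃tive,2024-░┃               
.........~═.....┃┃e,2024-02-░┃               


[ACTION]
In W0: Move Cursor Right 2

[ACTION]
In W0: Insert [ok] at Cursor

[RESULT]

                                             
                                             
                                             
━━━━━━━━━━━━━━━━┓                            
                ┃                            
────────────────┨┓━━━━━━━━━━━┓               
....#.....═.....┃┃           ┃               
..........═.....┃┨───────────┨               
................┃┃date      ▲┃               
..........═.....┃┃ive,2024-0█┃               
..........═.....┃┃ing,2024-0░┃               
..........═.....┃┃tive,2024-░┃               
..........═.....┃┃tive,2024-░┃               
.........~═.....┃┃e,2024-02-░┃               


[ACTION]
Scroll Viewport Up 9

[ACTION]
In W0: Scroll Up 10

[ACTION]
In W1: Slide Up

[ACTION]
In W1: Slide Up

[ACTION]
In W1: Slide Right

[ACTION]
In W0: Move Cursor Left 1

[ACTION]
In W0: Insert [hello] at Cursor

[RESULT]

                                             
                                             
                                             
━━━━━━━━━━━━━━━━┓                            
                ┃                            
────────────────┨┓━━━━━━━━━━━┓               
....#.....═.....┃┃           ┃               
..........═.....┃┨───────────┨               
................┃┃atus,date ▲┃               
..........═.....┃┃ive,2024-0█┃               
..........═.....┃┃ing,2024-0░┃               
..........═.....┃┃tive,2024-░┃               
..........═.....┃┃tive,2024-░┃               
.........~═.....┃┃e,2024-02-░┃               


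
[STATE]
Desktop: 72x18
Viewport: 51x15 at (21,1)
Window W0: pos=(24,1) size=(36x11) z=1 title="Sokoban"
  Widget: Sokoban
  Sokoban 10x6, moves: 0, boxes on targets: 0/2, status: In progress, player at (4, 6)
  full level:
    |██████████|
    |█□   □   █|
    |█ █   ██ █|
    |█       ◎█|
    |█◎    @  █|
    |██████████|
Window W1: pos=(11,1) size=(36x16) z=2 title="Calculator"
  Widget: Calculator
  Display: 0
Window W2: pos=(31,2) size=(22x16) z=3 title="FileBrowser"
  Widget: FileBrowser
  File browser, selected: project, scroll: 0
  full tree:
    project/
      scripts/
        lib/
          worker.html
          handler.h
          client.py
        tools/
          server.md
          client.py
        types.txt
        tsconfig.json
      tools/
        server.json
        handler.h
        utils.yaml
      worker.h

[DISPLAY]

━━━━━━━━━━━━━━━━━━━━━━━━━┓━━━━━━━━━━━━┓            
or        ┏━━━━━━━━━━━━━━━━━━━━┓      ┃            
──────────┃ FileBrowser        ┃──────┨            
          ┠────────────────────┨      ┃            
───┬───┐  ┃> [-] project/      ┃      ┃            
 9 │ ÷ │  ┃    [+] scripts/    ┃      ┃            
───┼───┤  ┃    [+] tools/      ┃      ┃            
 6 │ × │  ┃    worker.h        ┃      ┃            
───┼───┤  ┃                    ┃      ┃            
 3 │ - │  ┃                    ┃      ┃            
───┼───┤  ┃                    ┃━━━━━━┛            
 = │ + │  ┃                    ┃                   
───┼───┤  ┃                    ┃                   
 MR│ M+│  ┃                    ┃                   
───┴───┘  ┃                    ┃                   


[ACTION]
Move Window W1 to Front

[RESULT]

━━━━━━━━━━━━━━━━━━━━━━━━━┓━━━━━━━━━━━━┓            
or                       ┃━━━━━┓      ┃            
─────────────────────────┨     ┃──────┨            
                        0┃─────┨      ┃            
───┬───┐                 ┃     ┃      ┃            
 9 │ ÷ │                 ┃/    ┃      ┃            
───┼───┤                 ┃     ┃      ┃            
 6 │ × │                 ┃     ┃      ┃            
───┼───┤                 ┃     ┃      ┃            
 3 │ - │                 ┃     ┃      ┃            
───┼───┤                 ┃     ┃━━━━━━┛            
 = │ + │                 ┃     ┃                   
───┼───┤                 ┃     ┃                   
 MR│ M+│                 ┃     ┃                   
───┴───┘                 ┃     ┃                   


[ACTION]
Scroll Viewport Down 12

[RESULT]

─────────────────────────┨     ┃──────┨            
                        0┃─────┨      ┃            
───┬───┐                 ┃     ┃      ┃            
 9 │ ÷ │                 ┃/    ┃      ┃            
───┼───┤                 ┃     ┃      ┃            
 6 │ × │                 ┃     ┃      ┃            
───┼───┤                 ┃     ┃      ┃            
 3 │ - │                 ┃     ┃      ┃            
───┼───┤                 ┃     ┃━━━━━━┛            
 = │ + │                 ┃     ┃                   
───┼───┤                 ┃     ┃                   
 MR│ M+│                 ┃     ┃                   
───┴───┘                 ┃     ┃                   
━━━━━━━━━━━━━━━━━━━━━━━━━┛     ┃                   
          ┗━━━━━━━━━━━━━━━━━━━━┛                   


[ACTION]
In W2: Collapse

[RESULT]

─────────────────────────┨     ┃──────┨            
                        0┃─────┨      ┃            
───┬───┐                 ┃     ┃      ┃            
 9 │ ÷ │                 ┃     ┃      ┃            
───┼───┤                 ┃     ┃      ┃            
 6 │ × │                 ┃     ┃      ┃            
───┼───┤                 ┃     ┃      ┃            
 3 │ - │                 ┃     ┃      ┃            
───┼───┤                 ┃     ┃━━━━━━┛            
 = │ + │                 ┃     ┃                   
───┼───┤                 ┃     ┃                   
 MR│ M+│                 ┃     ┃                   
───┴───┘                 ┃     ┃                   
━━━━━━━━━━━━━━━━━━━━━━━━━┛     ┃                   
          ┗━━━━━━━━━━━━━━━━━━━━┛                   


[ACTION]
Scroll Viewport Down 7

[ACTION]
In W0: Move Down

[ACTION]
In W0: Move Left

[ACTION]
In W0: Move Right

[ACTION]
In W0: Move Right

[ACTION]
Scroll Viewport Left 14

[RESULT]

    ┠──────────────────────────────────┨     ┃─────
    ┃                                 0┃─────┨     
    ┃┌───┬───┬───┬───┐                 ┃     ┃     
    ┃│ 7 │ 8 │ 9 │ ÷ │                 ┃     ┃     
    ┃├───┼───┼───┼───┤                 ┃     ┃     
    ┃│ 4 │ 5 │ 6 │ × │                 ┃     ┃     
    ┃├───┼───┼───┼───┤                 ┃     ┃     
    ┃│ 1 │ 2 │ 3 │ - │                 ┃     ┃     
    ┃├───┼───┼───┼───┤                 ┃     ┃━━━━━
    ┃│ 0 │ . │ = │ + │                 ┃     ┃     
    ┃├───┼───┼───┼───┤                 ┃     ┃     
    ┃│ C │ MC│ MR│ M+│                 ┃     ┃     
    ┃└───┴───┴───┴───┘                 ┃     ┃     
    ┗━━━━━━━━━━━━━━━━━━━━━━━━━━━━━━━━━━┛     ┃     
                        ┗━━━━━━━━━━━━━━━━━━━━┛     


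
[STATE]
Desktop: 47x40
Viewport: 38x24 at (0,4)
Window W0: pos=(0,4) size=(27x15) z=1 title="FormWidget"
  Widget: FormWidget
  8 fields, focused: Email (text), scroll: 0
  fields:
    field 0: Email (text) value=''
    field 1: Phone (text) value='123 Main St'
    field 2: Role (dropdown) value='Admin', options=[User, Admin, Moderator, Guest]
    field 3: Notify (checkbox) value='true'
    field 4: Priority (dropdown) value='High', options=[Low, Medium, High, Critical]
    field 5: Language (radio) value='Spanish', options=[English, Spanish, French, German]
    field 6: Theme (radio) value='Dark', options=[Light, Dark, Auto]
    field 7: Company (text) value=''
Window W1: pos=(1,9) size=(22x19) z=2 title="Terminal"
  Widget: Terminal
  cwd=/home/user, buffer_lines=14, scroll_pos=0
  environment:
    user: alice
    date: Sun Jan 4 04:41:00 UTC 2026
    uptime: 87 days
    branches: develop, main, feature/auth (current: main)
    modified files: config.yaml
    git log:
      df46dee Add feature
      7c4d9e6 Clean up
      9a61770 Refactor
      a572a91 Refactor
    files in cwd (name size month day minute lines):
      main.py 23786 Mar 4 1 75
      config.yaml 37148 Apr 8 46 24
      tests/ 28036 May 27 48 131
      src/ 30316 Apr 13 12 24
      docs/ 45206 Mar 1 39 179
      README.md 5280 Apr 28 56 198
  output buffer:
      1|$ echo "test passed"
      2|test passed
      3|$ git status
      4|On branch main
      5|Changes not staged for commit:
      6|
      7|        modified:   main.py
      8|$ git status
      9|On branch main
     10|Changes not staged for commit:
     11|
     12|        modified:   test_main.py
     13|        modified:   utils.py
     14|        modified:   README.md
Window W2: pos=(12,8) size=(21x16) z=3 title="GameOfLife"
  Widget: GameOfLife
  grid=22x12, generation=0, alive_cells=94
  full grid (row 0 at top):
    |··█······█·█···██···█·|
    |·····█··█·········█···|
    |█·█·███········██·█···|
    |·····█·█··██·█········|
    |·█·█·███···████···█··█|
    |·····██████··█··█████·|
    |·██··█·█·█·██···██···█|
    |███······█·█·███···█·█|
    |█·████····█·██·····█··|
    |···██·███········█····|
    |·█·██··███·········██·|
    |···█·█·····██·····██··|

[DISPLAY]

┏━━━━━━━━━━━━━━━━━━━━━━━━━┓           
┃ FormWidget              ┃           
┠─────────────────────────┨           
┃> Email:      [         ]┃           
┃  Phone:   ┏━━━━━━━━━━━━━━━━━━━┓     
┃┏━━━━━━━━━━┃ GameOfLife        ┃     
┃┃ Terminal ┠───────────────────┨     
┃┠──────────┃Gen: 0             ┃     
┃┃$ echo "te┃·█······█·█···██···┃     
┃┃test passe┃····█··█·········█·┃     
┃┃$ git stat┃·█·███········██·█·┃     
┃┃On branch ┃····█·█··██·█······┃     
┃┃Changes no┃█·█·███···████···█·┃     
┃┃          ┃····██████··█··████┃     
┗┃        mo┃██··█·█·█·██···██··┃     
 ┃$ git stat┃██······█·█·███···█┃     
 ┃On branch ┃·████····█·██·····█┃     
 ┃Changes no┃··██·███········█··┃     
 ┃          ┃█·██··███·········█┃     
 ┃        mo┗━━━━━━━━━━━━━━━━━━━┛     
 ┃        modified:   ┃               
 ┃        modified:   ┃               
 ┃$ █                 ┃               
 ┗━━━━━━━━━━━━━━━━━━━━┛               


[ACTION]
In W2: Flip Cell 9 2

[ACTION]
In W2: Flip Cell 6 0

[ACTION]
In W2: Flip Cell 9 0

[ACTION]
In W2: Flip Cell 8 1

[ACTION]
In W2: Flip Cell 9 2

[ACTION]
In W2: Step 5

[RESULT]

┏━━━━━━━━━━━━━━━━━━━━━━━━━┓           
┃ FormWidget              ┃           
┠─────────────────────────┨           
┃> Email:      [         ]┃           
┃  Phone:   ┏━━━━━━━━━━━━━━━━━━━┓     
┃┏━━━━━━━━━━┃ GameOfLife        ┃     
┃┃ Terminal ┠───────────────────┨     
┃┠──────────┃Gen: 5             ┃     
┃┃$ echo "te┃···················┃     
┃┃test passe┃···█·██········█···┃     
┃┃$ git stat┃···█·██······█··█··┃     
┃┃On branch ┃█·██·········█···█·┃     
┃┃Changes no┃··█·············█·█┃     
┃┃          ┃·█··········█··██·█┃     
┗┃        mo┃█···············█··┃     
 ┃$ git stat┃············█···█·█┃     
 ┃On branch ┃················█··┃     
 ┃Changes no┃·············██·██·┃     
 ┃          ┃···············█···┃     
 ┃        mo┗━━━━━━━━━━━━━━━━━━━┛     
 ┃        modified:   ┃               
 ┃        modified:   ┃               
 ┃$ █                 ┃               
 ┗━━━━━━━━━━━━━━━━━━━━┛               


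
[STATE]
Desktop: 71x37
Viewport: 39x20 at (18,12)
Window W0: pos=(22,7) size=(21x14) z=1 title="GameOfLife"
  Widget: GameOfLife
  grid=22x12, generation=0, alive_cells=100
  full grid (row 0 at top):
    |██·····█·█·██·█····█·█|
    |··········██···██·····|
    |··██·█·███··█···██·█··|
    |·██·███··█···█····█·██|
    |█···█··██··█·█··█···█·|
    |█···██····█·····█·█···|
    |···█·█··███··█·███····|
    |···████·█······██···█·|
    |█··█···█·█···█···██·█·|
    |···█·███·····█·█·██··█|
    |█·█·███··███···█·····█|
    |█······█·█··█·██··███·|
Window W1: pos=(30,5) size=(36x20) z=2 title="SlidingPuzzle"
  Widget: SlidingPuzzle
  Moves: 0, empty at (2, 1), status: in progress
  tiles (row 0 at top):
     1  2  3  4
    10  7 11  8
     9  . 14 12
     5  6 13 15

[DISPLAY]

    ┃·██·█·█┃├────┼────┼────┼────┤     
    ┃██·███·┃│  9 │    │ 14 │ 12 │     
    ┃···█··█┃├────┼────┼────┼────┤     
    ┃···██··┃│  5 │  6 │ 13 │ 15 │     
    ┃··█·█··┃└────┴────┴────┴────┘     
    ┃··████·┃Moves: 0                  
    ┃··█···█┃                          
    ┃··█·███┃                          
    ┗━━━━━━━┃                          
            ┃                          
            ┃                          
            ┃                          
            ┗━━━━━━━━━━━━━━━━━━━━━━━━━━
                                       
                                       
                                       
                                       
                                       
                                       
                                       


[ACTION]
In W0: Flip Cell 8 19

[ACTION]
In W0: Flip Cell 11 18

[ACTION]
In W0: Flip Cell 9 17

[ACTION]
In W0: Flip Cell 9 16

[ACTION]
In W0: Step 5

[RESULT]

    ┃··████·┃├────┼────┼────┼────┤     
    ┃·██··██┃│  9 │    │ 14 │ 12 │     
    ┃██····█┃├────┼────┼────┼────┤     
    ┃·█····█┃│  5 │  6 │ 13 │ 15 │     
    ┃······█┃└────┴────┴────┴────┘     
    ┃·····██┃Moves: 0                  
    ┃██·█···┃                          
    ┃███····┃                          
    ┗━━━━━━━┃                          
            ┃                          
            ┃                          
            ┃                          
            ┗━━━━━━━━━━━━━━━━━━━━━━━━━━
                                       
                                       
                                       
                                       
                                       
                                       
                                       


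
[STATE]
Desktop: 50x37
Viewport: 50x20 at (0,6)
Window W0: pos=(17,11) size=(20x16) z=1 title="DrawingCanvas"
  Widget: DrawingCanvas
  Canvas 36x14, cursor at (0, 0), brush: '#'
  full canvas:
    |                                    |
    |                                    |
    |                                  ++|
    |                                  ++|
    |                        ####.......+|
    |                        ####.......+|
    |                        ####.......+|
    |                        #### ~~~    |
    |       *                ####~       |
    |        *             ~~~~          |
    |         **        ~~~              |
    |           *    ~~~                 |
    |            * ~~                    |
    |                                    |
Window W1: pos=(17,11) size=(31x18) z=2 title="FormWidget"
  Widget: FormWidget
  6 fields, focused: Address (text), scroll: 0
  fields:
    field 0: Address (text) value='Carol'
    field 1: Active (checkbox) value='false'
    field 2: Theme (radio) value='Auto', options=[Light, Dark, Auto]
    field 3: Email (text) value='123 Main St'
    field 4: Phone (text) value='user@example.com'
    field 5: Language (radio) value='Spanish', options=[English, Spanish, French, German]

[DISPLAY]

                                                  
                                                  
                                                  
                                                  
                                                  
                 ┏━━━━━━━━━━━━━━━━━━━━━━━━━━━━━┓  
                 ┃ FormWidget                  ┃  
                 ┠─────────────────────────────┨  
                 ┃> Address:    [Carol        ]┃  
                 ┃  Active:     [ ]            ┃  
                 ┃  Theme:      ( ) Light  ( ) ┃  
                 ┃  Email:      [123 Main St  ]┃  
                 ┃  Phone:      [user@example.]┃  
                 ┃  Language:   ( ) English  (●┃  
                 ┃                             ┃  
                 ┃                             ┃  
                 ┃                             ┃  
                 ┃                             ┃  
                 ┃                             ┃  
                 ┃                             ┃  


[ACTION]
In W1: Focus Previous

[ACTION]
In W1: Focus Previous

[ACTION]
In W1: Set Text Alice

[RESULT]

                                                  
                                                  
                                                  
                                                  
                                                  
                 ┏━━━━━━━━━━━━━━━━━━━━━━━━━━━━━┓  
                 ┃ FormWidget                  ┃  
                 ┠─────────────────────────────┨  
                 ┃  Address:    [Carol        ]┃  
                 ┃  Active:     [ ]            ┃  
                 ┃  Theme:      ( ) Light  ( ) ┃  
                 ┃  Email:      [123 Main St  ]┃  
                 ┃> Phone:      [Alice        ]┃  
                 ┃  Language:   ( ) English  (●┃  
                 ┃                             ┃  
                 ┃                             ┃  
                 ┃                             ┃  
                 ┃                             ┃  
                 ┃                             ┃  
                 ┃                             ┃  


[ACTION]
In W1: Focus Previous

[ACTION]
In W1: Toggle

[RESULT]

                                                  
                                                  
                                                  
                                                  
                                                  
                 ┏━━━━━━━━━━━━━━━━━━━━━━━━━━━━━┓  
                 ┃ FormWidget                  ┃  
                 ┠─────────────────────────────┨  
                 ┃  Address:    [Carol        ]┃  
                 ┃  Active:     [ ]            ┃  
                 ┃  Theme:      ( ) Light  ( ) ┃  
                 ┃> Email:      [123 Main St  ]┃  
                 ┃  Phone:      [Alice        ]┃  
                 ┃  Language:   ( ) English  (●┃  
                 ┃                             ┃  
                 ┃                             ┃  
                 ┃                             ┃  
                 ┃                             ┃  
                 ┃                             ┃  
                 ┃                             ┃  


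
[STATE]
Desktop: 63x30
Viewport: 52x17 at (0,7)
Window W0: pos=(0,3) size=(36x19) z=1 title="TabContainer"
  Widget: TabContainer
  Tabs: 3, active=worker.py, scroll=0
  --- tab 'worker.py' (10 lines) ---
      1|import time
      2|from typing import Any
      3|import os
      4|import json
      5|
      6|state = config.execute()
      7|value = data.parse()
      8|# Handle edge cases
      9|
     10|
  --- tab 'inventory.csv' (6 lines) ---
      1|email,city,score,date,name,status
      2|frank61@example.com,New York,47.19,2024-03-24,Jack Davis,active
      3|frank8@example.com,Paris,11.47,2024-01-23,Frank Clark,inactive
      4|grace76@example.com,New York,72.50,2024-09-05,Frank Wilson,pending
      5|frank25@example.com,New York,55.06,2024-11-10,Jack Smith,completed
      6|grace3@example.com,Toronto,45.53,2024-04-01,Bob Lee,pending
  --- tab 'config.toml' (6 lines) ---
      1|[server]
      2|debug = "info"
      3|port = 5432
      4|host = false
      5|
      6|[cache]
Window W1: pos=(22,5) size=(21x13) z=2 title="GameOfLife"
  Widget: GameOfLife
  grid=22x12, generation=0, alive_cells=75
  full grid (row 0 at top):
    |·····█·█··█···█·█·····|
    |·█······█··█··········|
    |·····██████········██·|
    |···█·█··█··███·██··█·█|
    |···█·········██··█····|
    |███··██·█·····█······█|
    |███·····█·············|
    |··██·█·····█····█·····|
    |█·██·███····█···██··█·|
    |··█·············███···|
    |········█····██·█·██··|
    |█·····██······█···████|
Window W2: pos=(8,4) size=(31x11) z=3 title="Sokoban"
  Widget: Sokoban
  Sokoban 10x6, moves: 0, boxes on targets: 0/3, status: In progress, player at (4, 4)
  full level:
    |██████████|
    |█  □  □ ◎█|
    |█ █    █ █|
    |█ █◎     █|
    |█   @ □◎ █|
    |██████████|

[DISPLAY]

┃───────┃██████████                   ┃───┨         
┃import ┃█  □  □ ◎█                   ┃   ┃         
┃from ty┃█ █    █ █                   ┃··█┃         
┃import ┃█ █◎     █                   ┃··█┃         
┃import ┃█   @ □◎ █                   ┃█··┃         
┃       ┃██████████                   ┃···┃         
┃state =┃Moves: 0  0/3                ┃···┃         
┃value =┗━━━━━━━━━━━━━━━━━━━━━━━━━━━━━┛···┃         
┃# Handle edge cases  ┃·██·███····█···██··┃         
┃                     ┃·█·············███·┃         
┃                     ┗━━━━━━━━━━━━━━━━━━━┛         
┃                                  ┃                
┃                                  ┃                
┃                                  ┃                
┗━━━━━━━━━━━━━━━━━━━━━━━━━━━━━━━━━━┛                
                                                    
                                                    


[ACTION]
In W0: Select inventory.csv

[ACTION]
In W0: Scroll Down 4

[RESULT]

┃───────┃██████████                   ┃───┨         
┃frank25┃█  □  □ ◎█                   ┃   ┃         
┃grace3@┃█ █    █ █                   ┃··█┃         
┃       ┃█ █◎     █                   ┃··█┃         
┃       ┃█   @ □◎ █                   ┃█··┃         
┃       ┃██████████                   ┃···┃         
┃       ┃Moves: 0  0/3                ┃···┃         
┃       ┗━━━━━━━━━━━━━━━━━━━━━━━━━━━━━┛···┃         
┃                     ┃·██·███····█···██··┃         
┃                     ┃·█·············███·┃         
┃                     ┗━━━━━━━━━━━━━━━━━━━┛         
┃                                  ┃                
┃                                  ┃                
┃                                  ┃                
┗━━━━━━━━━━━━━━━━━━━━━━━━━━━━━━━━━━┛                
                                                    
                                                    


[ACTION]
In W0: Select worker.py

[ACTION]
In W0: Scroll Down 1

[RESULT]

┃───────┃██████████                   ┃───┨         
┃from ty┃█  □  □ ◎█                   ┃   ┃         
┃import ┃█ █    █ █                   ┃··█┃         
┃import ┃█ █◎     █                   ┃··█┃         
┃       ┃█   @ □◎ █                   ┃█··┃         
┃state =┃██████████                   ┃···┃         
┃value =┃Moves: 0  0/3                ┃···┃         
┃# Handl┗━━━━━━━━━━━━━━━━━━━━━━━━━━━━━┛···┃         
┃                     ┃·██·███····█···██··┃         
┃                     ┃·█·············███·┃         
┃                     ┗━━━━━━━━━━━━━━━━━━━┛         
┃                                  ┃                
┃                                  ┃                
┃                                  ┃                
┗━━━━━━━━━━━━━━━━━━━━━━━━━━━━━━━━━━┛                
                                                    
                                                    
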